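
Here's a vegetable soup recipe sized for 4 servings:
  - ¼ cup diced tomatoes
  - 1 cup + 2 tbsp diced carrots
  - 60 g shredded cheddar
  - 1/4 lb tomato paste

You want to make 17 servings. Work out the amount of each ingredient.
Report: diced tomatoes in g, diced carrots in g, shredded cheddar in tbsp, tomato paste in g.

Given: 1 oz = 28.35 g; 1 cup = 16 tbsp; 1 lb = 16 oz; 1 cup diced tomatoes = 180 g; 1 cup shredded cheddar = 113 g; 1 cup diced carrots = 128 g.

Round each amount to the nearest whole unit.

diced tomatoes: 191 g; diced carrots: 612 g; shredded cheddar: 36 tbsp; tomato paste: 482 g

Scaling factor: 17/4 = 4.25.
diced tomatoes: 0.25 cup × 17/4 × 180 g/cup ≈ 191 g
diced carrots: (1 cup + 2 tbsp = 1.125 cup) × 17/4 × 128 g/cup = 612 g
shredded cheddar: 60 g × 17/4 ÷ 113 g/cup × 16 tbsp/cup ≈ 36 tbsp
tomato paste: 0.25 lb × 17/4 × 16 oz/lb × 28.35 g/oz ≈ 482 g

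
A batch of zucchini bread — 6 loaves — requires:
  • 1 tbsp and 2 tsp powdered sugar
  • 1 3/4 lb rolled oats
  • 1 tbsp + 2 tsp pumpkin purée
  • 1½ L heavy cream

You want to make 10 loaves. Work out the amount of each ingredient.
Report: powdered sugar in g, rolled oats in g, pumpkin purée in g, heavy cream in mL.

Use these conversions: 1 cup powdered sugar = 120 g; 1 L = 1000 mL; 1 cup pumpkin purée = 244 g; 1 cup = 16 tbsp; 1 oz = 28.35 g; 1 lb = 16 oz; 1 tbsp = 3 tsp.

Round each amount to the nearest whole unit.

powdered sugar: 21 g; rolled oats: 1323 g; pumpkin purée: 42 g; heavy cream: 2500 mL

Scaling factor: 10/6 = 5/3.
powdered sugar: (1 tbsp + 2 tsp = 5/3 tbsp) × 5/3 ÷ 16 tbsp/cup × 120 g/cup ≈ 21 g
rolled oats: 1.75 lb × 5/3 × 16 oz/lb × 28.35 g/oz = 1323 g
pumpkin purée: (1 tbsp + 2 tsp = 5/3 tbsp) × 5/3 ÷ 16 tbsp/cup × 244 g/cup ≈ 42 g
heavy cream: 1.5 L × 5/3 × 1000 mL/L = 2500 mL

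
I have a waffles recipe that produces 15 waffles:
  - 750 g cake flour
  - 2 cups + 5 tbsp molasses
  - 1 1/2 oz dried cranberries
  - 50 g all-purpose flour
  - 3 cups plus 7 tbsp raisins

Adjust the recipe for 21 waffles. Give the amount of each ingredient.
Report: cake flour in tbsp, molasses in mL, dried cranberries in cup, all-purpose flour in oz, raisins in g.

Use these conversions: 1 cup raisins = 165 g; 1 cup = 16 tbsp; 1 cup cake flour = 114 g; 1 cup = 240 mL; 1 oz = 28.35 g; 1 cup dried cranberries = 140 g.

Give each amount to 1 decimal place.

Scaling factor: 21/15 = 7/5 = 1.4.
cake flour: 750 g × 7/5 ÷ 114 g/cup × 16 tbsp/cup ≈ 147.4 tbsp
molasses: (2 cup + 5 tbsp = 2.3125 cup) × 7/5 × 240 mL/cup = 777.0 mL
dried cranberries: 1.5 oz × 7/5 × 28.35 g/oz ÷ 140 g/cup ≈ 0.4 cup
all-purpose flour: 50 g × 7/5 ÷ 28.35 g/oz ≈ 2.5 oz
raisins: (3 cup + 7 tbsp = 3.4375 cup) × 7/5 × 165 g/cup ≈ 794.1 g

cake flour: 147.4 tbsp; molasses: 777.0 mL; dried cranberries: 0.4 cup; all-purpose flour: 2.5 oz; raisins: 794.1 g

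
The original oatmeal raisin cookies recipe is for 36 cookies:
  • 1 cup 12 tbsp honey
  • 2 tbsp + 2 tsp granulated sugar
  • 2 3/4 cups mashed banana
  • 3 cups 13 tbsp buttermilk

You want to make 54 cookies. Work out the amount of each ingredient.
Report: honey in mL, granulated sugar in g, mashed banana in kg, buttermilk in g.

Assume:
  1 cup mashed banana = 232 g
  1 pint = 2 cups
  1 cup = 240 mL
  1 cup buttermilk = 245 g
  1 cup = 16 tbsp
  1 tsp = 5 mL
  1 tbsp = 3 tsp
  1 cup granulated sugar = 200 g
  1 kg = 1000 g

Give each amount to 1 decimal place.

Scaling factor: 54/36 = 3/2 = 1.5.
honey: (1 cup + 12 tbsp = 1.75 cup) × 3/2 × 240 mL/cup = 630.0 mL
granulated sugar: (2 tbsp + 2 tsp = 8/3 tbsp) × 3/2 ÷ 16 tbsp/cup × 200 g/cup = 50.0 g
mashed banana: 2.75 cup × 3/2 × 232 g/cup ÷ 1000 g/kg ≈ 1.0 kg
buttermilk: (3 cup + 13 tbsp = 3.8125 cup) × 3/2 × 245 g/cup ≈ 1401.1 g

honey: 630.0 mL; granulated sugar: 50.0 g; mashed banana: 1.0 kg; buttermilk: 1401.1 g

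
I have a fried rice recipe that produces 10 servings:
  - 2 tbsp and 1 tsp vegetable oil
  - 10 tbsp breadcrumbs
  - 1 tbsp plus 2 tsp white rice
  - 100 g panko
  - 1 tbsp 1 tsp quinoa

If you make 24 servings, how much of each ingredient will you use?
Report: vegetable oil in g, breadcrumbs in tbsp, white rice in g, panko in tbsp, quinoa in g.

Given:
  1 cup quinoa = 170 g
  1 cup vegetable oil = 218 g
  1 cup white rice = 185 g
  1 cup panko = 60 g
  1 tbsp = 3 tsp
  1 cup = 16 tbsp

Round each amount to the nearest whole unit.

Scaling factor: 24/10 = 12/5 = 2.4.
vegetable oil: (2 tbsp + 1 tsp = 7/3 tbsp) × 12/5 ÷ 16 tbsp/cup × 218 g/cup ≈ 76 g
breadcrumbs: 10 tbsp × 12/5 = 24 tbsp
white rice: (1 tbsp + 2 tsp = 5/3 tbsp) × 12/5 ÷ 16 tbsp/cup × 185 g/cup ≈ 46 g
panko: 100 g × 12/5 ÷ 60 g/cup × 16 tbsp/cup = 64 tbsp
quinoa: (1 tbsp + 1 tsp = 4/3 tbsp) × 12/5 ÷ 16 tbsp/cup × 170 g/cup = 34 g

vegetable oil: 76 g; breadcrumbs: 24 tbsp; white rice: 46 g; panko: 64 tbsp; quinoa: 34 g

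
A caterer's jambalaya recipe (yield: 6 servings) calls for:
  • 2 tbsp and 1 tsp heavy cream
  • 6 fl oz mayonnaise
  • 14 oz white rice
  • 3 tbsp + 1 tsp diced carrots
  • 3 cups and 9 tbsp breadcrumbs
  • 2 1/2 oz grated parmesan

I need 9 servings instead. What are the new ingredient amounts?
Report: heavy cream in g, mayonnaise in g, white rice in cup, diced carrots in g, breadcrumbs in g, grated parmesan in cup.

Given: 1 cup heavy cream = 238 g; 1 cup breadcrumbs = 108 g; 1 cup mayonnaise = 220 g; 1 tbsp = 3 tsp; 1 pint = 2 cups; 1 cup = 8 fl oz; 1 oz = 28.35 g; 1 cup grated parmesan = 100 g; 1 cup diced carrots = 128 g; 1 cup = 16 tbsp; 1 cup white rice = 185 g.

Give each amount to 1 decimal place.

heavy cream: 52.1 g; mayonnaise: 247.5 g; white rice: 3.2 cup; diced carrots: 40.0 g; breadcrumbs: 577.1 g; grated parmesan: 1.1 cup

Scaling factor: 9/6 = 3/2 = 1.5.
heavy cream: (2 tbsp + 1 tsp = 7/3 tbsp) × 3/2 ÷ 16 tbsp/cup × 238 g/cup ≈ 52.1 g
mayonnaise: 6 fl oz × 3/2 ÷ 8 fl oz/cup × 220 g/cup = 247.5 g
white rice: 14 oz × 3/2 × 28.35 g/oz ÷ 185 g/cup ≈ 3.2 cup
diced carrots: (3 tbsp + 1 tsp = 10/3 tbsp) × 3/2 ÷ 16 tbsp/cup × 128 g/cup = 40.0 g
breadcrumbs: (3 cup + 9 tbsp = 3.5625 cup) × 3/2 × 108 g/cup ≈ 577.1 g
grated parmesan: 2.5 oz × 3/2 × 28.35 g/oz ÷ 100 g/cup ≈ 1.1 cup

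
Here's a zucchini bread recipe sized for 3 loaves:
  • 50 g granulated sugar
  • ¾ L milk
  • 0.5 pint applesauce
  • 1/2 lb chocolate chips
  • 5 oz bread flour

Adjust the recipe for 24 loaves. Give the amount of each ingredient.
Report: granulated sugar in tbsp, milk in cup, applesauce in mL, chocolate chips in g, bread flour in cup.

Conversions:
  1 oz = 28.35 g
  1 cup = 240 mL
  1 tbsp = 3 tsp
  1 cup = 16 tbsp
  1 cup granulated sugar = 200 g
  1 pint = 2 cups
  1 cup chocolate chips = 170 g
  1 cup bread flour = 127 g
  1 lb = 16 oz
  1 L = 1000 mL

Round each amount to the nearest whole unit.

granulated sugar: 32 tbsp; milk: 25 cup; applesauce: 1920 mL; chocolate chips: 1814 g; bread flour: 9 cup

Scaling factor: 24/3 = 8.
granulated sugar: 50 g × 8 ÷ 200 g/cup × 16 tbsp/cup = 32 tbsp
milk: 0.75 L × 8 × 1000 mL/L ÷ 240 mL/cup = 25 cup
applesauce: 0.5 pint × 8 × 2 cup/pint × 240 mL/cup = 1920 mL
chocolate chips: 0.5 lb × 8 × 16 oz/lb × 28.35 g/oz ≈ 1814 g
bread flour: 5 oz × 8 × 28.35 g/oz ÷ 127 g/cup ≈ 9 cup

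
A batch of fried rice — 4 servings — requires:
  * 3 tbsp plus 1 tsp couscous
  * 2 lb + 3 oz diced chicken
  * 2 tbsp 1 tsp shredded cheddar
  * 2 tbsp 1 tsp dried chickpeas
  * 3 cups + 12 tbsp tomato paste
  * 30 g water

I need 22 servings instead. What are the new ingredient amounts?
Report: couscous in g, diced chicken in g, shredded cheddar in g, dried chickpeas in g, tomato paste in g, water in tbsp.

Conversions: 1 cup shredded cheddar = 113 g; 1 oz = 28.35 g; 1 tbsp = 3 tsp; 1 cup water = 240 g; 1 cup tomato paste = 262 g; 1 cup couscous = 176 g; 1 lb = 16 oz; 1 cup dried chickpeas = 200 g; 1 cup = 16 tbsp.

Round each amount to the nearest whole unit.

Scaling factor: 22/4 = 11/2 = 5.5.
couscous: (3 tbsp + 1 tsp = 10/3 tbsp) × 11/2 ÷ 16 tbsp/cup × 176 g/cup ≈ 202 g
diced chicken: (2 lb + 3 oz = 2.1875 lb) × 11/2 × 16 oz/lb × 28.35 g/oz ≈ 5457 g
shredded cheddar: (2 tbsp + 1 tsp = 7/3 tbsp) × 11/2 ÷ 16 tbsp/cup × 113 g/cup ≈ 91 g
dried chickpeas: (2 tbsp + 1 tsp = 7/3 tbsp) × 11/2 ÷ 16 tbsp/cup × 200 g/cup ≈ 160 g
tomato paste: (3 cup + 12 tbsp = 3.75 cup) × 11/2 × 262 g/cup ≈ 5404 g
water: 30 g × 11/2 ÷ 240 g/cup × 16 tbsp/cup = 11 tbsp

couscous: 202 g; diced chicken: 5457 g; shredded cheddar: 91 g; dried chickpeas: 160 g; tomato paste: 5404 g; water: 11 tbsp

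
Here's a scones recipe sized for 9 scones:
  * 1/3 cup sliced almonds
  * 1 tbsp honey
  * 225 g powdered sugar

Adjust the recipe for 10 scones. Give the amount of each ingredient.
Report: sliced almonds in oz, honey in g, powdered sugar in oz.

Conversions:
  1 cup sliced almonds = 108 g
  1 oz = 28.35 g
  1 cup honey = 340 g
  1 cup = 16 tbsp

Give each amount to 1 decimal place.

Scaling factor: 10/9.
sliced almonds: 1/3 cup × 10/9 × 108 g/cup ÷ 28.35 g/oz ≈ 1.4 oz
honey: 1 tbsp × 10/9 ÷ 16 tbsp/cup × 340 g/cup ≈ 23.6 g
powdered sugar: 225 g × 10/9 ÷ 28.35 g/oz ≈ 8.8 oz

sliced almonds: 1.4 oz; honey: 23.6 g; powdered sugar: 8.8 oz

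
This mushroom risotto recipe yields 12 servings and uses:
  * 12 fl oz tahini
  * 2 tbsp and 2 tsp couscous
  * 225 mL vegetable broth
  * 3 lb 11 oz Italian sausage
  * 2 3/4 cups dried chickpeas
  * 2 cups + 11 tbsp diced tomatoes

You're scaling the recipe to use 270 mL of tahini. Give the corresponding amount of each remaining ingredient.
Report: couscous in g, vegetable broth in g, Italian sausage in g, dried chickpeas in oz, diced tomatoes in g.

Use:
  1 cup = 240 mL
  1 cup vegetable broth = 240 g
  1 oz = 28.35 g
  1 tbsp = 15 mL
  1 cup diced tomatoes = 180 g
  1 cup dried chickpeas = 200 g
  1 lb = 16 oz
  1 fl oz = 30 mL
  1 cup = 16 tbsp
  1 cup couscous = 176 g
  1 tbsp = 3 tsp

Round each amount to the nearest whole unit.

couscous: 22 g; vegetable broth: 169 g; Italian sausage: 1254 g; dried chickpeas: 15 oz; diced tomatoes: 363 g

The original recipe has 360 mL of tahini, so the scaling factor is 270 ÷ 360 = 3/4 = 0.75.
couscous: (2 tbsp + 2 tsp = 8/3 tbsp) × 3/4 ÷ 16 tbsp/cup × 176 g/cup = 22 g
vegetable broth: 225 mL × 3/4 ÷ 240 mL/cup × 240 g/cup ≈ 169 g
Italian sausage: (3 lb + 11 oz = 3.6875 lb) × 3/4 × 16 oz/lb × 28.35 g/oz ≈ 1254 g
dried chickpeas: 2.75 cup × 3/4 × 200 g/cup ÷ 28.35 g/oz ≈ 15 oz
diced tomatoes: (2 cup + 11 tbsp = 2.6875 cup) × 3/4 × 180 g/cup ≈ 363 g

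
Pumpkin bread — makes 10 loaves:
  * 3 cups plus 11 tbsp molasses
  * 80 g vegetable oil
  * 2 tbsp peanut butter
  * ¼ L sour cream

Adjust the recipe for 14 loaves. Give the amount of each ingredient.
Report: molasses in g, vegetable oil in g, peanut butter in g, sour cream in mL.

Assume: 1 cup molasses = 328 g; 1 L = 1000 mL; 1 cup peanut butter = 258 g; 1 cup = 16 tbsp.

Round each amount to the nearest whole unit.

molasses: 1693 g; vegetable oil: 112 g; peanut butter: 45 g; sour cream: 350 mL

Scaling factor: 14/10 = 7/5 = 1.4.
molasses: (3 cup + 11 tbsp = 3.6875 cup) × 7/5 × 328 g/cup ≈ 1693 g
vegetable oil: 80 g × 7/5 = 112 g
peanut butter: 2 tbsp × 7/5 ÷ 16 tbsp/cup × 258 g/cup ≈ 45 g
sour cream: 0.25 L × 7/5 × 1000 mL/L = 350 mL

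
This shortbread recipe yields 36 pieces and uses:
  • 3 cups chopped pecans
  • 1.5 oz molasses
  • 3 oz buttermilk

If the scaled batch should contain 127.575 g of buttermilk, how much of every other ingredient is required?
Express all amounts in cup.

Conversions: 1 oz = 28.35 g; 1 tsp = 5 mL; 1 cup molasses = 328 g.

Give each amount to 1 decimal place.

The original recipe has 85.05 g of buttermilk, so the scaling factor is 127.575 ÷ 85.05 = 3/2 = 1.5.
chopped pecans: 3 cup × 3/2 = 4.5 cup
molasses: 1.5 oz × 3/2 × 28.35 g/oz ÷ 328 g/cup ≈ 0.2 cup

chopped pecans: 4.5 cup; molasses: 0.2 cup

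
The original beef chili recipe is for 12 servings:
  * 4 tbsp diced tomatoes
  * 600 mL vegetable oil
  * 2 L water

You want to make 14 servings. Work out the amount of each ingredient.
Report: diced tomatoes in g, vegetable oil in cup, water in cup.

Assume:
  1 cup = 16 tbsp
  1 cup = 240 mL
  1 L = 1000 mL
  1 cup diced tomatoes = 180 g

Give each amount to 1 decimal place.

diced tomatoes: 52.5 g; vegetable oil: 2.9 cup; water: 9.7 cup

Scaling factor: 14/12 = 7/6.
diced tomatoes: 4 tbsp × 7/6 ÷ 16 tbsp/cup × 180 g/cup = 52.5 g
vegetable oil: 600 mL × 7/6 ÷ 240 mL/cup ≈ 2.9 cup
water: 2 L × 7/6 × 1000 mL/L ÷ 240 mL/cup ≈ 9.7 cup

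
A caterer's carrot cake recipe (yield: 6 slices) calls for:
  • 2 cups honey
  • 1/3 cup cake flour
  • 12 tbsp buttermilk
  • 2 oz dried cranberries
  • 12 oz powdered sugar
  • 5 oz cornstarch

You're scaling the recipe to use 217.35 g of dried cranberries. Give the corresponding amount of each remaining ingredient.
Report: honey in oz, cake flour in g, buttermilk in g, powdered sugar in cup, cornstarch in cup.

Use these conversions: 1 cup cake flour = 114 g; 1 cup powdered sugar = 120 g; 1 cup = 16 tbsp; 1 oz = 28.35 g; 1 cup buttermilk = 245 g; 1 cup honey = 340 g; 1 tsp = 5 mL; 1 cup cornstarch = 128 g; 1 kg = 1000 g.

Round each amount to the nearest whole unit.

honey: 92 oz; cake flour: 146 g; buttermilk: 704 g; powdered sugar: 11 cup; cornstarch: 4 cup

The original recipe has 56.7 g of dried cranberries, so the scaling factor is 217.35 ÷ 56.7 = 23/6.
honey: 2 cup × 23/6 × 340 g/cup ÷ 28.35 g/oz ≈ 92 oz
cake flour: 1/3 cup × 23/6 × 114 g/cup ≈ 146 g
buttermilk: 12 tbsp × 23/6 ÷ 16 tbsp/cup × 245 g/cup ≈ 704 g
powdered sugar: 12 oz × 23/6 × 28.35 g/oz ÷ 120 g/cup ≈ 11 cup
cornstarch: 5 oz × 23/6 × 28.35 g/oz ÷ 128 g/cup ≈ 4 cup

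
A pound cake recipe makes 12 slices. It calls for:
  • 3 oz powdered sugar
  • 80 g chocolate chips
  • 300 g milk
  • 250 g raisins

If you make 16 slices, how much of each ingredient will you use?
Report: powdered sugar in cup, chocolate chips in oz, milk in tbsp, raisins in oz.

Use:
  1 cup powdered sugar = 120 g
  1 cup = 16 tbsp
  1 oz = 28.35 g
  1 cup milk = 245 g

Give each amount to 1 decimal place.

Scaling factor: 16/12 = 4/3.
powdered sugar: 3 oz × 4/3 × 28.35 g/oz ÷ 120 g/cup ≈ 0.9 cup
chocolate chips: 80 g × 4/3 ÷ 28.35 g/oz ≈ 3.8 oz
milk: 300 g × 4/3 ÷ 245 g/cup × 16 tbsp/cup ≈ 26.1 tbsp
raisins: 250 g × 4/3 ÷ 28.35 g/oz ≈ 11.8 oz

powdered sugar: 0.9 cup; chocolate chips: 3.8 oz; milk: 26.1 tbsp; raisins: 11.8 oz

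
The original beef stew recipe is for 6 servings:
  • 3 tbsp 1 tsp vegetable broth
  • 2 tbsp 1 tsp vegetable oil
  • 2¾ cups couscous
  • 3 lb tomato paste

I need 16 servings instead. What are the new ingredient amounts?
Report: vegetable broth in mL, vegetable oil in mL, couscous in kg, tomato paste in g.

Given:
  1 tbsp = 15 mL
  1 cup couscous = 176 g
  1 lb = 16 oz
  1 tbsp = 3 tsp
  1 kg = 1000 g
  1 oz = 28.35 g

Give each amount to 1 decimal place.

Scaling factor: 16/6 = 8/3.
vegetable broth: (3 tbsp + 1 tsp = 10/3 tbsp) × 8/3 × 15 mL/tbsp ≈ 133.3 mL
vegetable oil: (2 tbsp + 1 tsp = 7/3 tbsp) × 8/3 × 15 mL/tbsp ≈ 93.3 mL
couscous: 2.75 cup × 8/3 × 176 g/cup ÷ 1000 g/kg ≈ 1.3 kg
tomato paste: 3 lb × 8/3 × 16 oz/lb × 28.35 g/oz = 3628.8 g

vegetable broth: 133.3 mL; vegetable oil: 93.3 mL; couscous: 1.3 kg; tomato paste: 3628.8 g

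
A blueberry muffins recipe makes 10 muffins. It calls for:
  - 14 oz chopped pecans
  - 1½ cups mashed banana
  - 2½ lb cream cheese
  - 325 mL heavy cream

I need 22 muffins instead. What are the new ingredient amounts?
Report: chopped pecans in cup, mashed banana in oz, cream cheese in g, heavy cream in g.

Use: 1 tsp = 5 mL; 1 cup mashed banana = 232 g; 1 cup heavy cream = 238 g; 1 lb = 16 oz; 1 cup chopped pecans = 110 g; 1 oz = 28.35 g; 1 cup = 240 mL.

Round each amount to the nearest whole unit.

chopped pecans: 8 cup; mashed banana: 27 oz; cream cheese: 2495 g; heavy cream: 709 g

Scaling factor: 22/10 = 11/5 = 2.2.
chopped pecans: 14 oz × 11/5 × 28.35 g/oz ÷ 110 g/cup ≈ 8 cup
mashed banana: 1.5 cup × 11/5 × 232 g/cup ÷ 28.35 g/oz ≈ 27 oz
cream cheese: 2.5 lb × 11/5 × 16 oz/lb × 28.35 g/oz ≈ 2495 g
heavy cream: 325 mL × 11/5 ÷ 240 mL/cup × 238 g/cup ≈ 709 g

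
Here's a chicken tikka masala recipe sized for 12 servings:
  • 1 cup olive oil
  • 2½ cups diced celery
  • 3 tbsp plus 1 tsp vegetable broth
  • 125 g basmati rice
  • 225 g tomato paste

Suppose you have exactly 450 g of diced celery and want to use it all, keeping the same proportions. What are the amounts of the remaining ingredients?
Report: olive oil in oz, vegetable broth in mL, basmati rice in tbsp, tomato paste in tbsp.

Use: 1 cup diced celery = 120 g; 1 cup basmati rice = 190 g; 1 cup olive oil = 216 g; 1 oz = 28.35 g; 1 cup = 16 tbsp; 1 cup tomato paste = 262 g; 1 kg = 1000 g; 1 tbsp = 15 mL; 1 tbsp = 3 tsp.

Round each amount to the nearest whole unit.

olive oil: 11 oz; vegetable broth: 75 mL; basmati rice: 16 tbsp; tomato paste: 21 tbsp

The original recipe has 300 g of diced celery, so the scaling factor is 450 ÷ 300 = 3/2 = 1.5.
olive oil: 1 cup × 3/2 × 216 g/cup ÷ 28.35 g/oz ≈ 11 oz
vegetable broth: (3 tbsp + 1 tsp = 10/3 tbsp) × 3/2 × 15 mL/tbsp = 75 mL
basmati rice: 125 g × 3/2 ÷ 190 g/cup × 16 tbsp/cup ≈ 16 tbsp
tomato paste: 225 g × 3/2 ÷ 262 g/cup × 16 tbsp/cup ≈ 21 tbsp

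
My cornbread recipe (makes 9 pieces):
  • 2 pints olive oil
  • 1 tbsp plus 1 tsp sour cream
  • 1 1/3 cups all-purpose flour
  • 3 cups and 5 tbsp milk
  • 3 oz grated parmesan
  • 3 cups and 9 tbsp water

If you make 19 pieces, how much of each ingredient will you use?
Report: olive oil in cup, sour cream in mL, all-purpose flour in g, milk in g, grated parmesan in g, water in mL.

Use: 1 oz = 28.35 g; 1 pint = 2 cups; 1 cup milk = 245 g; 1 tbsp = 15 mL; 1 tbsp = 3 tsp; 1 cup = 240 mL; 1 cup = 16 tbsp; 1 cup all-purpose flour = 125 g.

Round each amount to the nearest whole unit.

Scaling factor: 19/9.
olive oil: 2 pint × 19/9 × 2 cup/pint ≈ 8 cup
sour cream: (1 tbsp + 1 tsp = 4/3 tbsp) × 19/9 × 15 mL/tbsp ≈ 42 mL
all-purpose flour: 4/3 cup × 19/9 × 125 g/cup ≈ 352 g
milk: (3 cup + 5 tbsp = 3.3125 cup) × 19/9 × 245 g/cup ≈ 1713 g
grated parmesan: 3 oz × 19/9 × 28.35 g/oz ≈ 180 g
water: (3 cup + 9 tbsp = 3.5625 cup) × 19/9 × 240 mL/cup = 1805 mL

olive oil: 8 cup; sour cream: 42 mL; all-purpose flour: 352 g; milk: 1713 g; grated parmesan: 180 g; water: 1805 mL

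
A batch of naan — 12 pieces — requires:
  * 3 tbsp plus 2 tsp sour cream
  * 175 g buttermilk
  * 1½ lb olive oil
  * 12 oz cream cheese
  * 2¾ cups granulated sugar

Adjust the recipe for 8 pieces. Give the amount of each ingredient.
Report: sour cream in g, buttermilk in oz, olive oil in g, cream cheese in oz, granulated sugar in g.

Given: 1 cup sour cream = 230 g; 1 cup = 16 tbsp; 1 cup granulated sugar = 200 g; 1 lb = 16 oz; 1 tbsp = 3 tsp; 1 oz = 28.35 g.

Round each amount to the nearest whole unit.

Scaling factor: 8/12 = 2/3.
sour cream: (3 tbsp + 2 tsp = 11/3 tbsp) × 2/3 ÷ 16 tbsp/cup × 230 g/cup ≈ 35 g
buttermilk: 175 g × 2/3 ÷ 28.35 g/oz ≈ 4 oz
olive oil: 1.5 lb × 2/3 × 16 oz/lb × 28.35 g/oz ≈ 454 g
cream cheese: 12 oz × 2/3 = 8 oz
granulated sugar: 2.75 cup × 2/3 × 200 g/cup ≈ 367 g

sour cream: 35 g; buttermilk: 4 oz; olive oil: 454 g; cream cheese: 8 oz; granulated sugar: 367 g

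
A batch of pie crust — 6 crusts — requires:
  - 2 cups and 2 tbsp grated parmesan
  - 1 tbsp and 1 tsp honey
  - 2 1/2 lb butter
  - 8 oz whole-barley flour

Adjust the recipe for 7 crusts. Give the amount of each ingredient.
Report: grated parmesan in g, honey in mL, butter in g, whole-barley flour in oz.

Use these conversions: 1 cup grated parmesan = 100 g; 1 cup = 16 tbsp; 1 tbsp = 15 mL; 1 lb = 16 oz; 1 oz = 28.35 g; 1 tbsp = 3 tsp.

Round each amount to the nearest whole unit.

Scaling factor: 7/6.
grated parmesan: (2 cup + 2 tbsp = 2.125 cup) × 7/6 × 100 g/cup ≈ 248 g
honey: (1 tbsp + 1 tsp = 4/3 tbsp) × 7/6 × 15 mL/tbsp ≈ 23 mL
butter: 2.5 lb × 7/6 × 16 oz/lb × 28.35 g/oz = 1323 g
whole-barley flour: 8 oz × 7/6 ≈ 9 oz

grated parmesan: 248 g; honey: 23 mL; butter: 1323 g; whole-barley flour: 9 oz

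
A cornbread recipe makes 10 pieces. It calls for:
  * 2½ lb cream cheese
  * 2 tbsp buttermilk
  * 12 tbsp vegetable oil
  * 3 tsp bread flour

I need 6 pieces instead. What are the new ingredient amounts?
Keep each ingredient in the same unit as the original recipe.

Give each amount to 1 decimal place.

cream cheese: 1.5 lb; buttermilk: 1.2 tbsp; vegetable oil: 7.2 tbsp; bread flour: 1.8 tsp

Scaling factor: 6/10 = 3/5 = 0.6.
cream cheese: 2.5 lb × 3/5 = 1.5 lb
buttermilk: 2 tbsp × 3/5 = 1.2 tbsp
vegetable oil: 12 tbsp × 3/5 = 7.2 tbsp
bread flour: 3 tsp × 3/5 = 1.8 tsp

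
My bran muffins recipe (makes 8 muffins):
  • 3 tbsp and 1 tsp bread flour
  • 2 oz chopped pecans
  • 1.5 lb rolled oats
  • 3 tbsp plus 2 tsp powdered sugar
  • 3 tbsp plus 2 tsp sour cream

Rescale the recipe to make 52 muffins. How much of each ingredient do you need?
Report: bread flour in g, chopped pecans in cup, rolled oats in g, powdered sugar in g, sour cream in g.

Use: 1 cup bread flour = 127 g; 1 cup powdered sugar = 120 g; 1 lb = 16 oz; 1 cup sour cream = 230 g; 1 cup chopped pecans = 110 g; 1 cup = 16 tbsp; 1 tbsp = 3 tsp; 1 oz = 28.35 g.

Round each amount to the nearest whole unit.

Scaling factor: 52/8 = 13/2 = 6.5.
bread flour: (3 tbsp + 1 tsp = 10/3 tbsp) × 13/2 ÷ 16 tbsp/cup × 127 g/cup ≈ 172 g
chopped pecans: 2 oz × 13/2 × 28.35 g/oz ÷ 110 g/cup ≈ 3 cup
rolled oats: 1.5 lb × 13/2 × 16 oz/lb × 28.35 g/oz ≈ 4423 g
powdered sugar: (3 tbsp + 2 tsp = 11/3 tbsp) × 13/2 ÷ 16 tbsp/cup × 120 g/cup ≈ 179 g
sour cream: (3 tbsp + 2 tsp = 11/3 tbsp) × 13/2 ÷ 16 tbsp/cup × 230 g/cup ≈ 343 g

bread flour: 172 g; chopped pecans: 3 cup; rolled oats: 4423 g; powdered sugar: 179 g; sour cream: 343 g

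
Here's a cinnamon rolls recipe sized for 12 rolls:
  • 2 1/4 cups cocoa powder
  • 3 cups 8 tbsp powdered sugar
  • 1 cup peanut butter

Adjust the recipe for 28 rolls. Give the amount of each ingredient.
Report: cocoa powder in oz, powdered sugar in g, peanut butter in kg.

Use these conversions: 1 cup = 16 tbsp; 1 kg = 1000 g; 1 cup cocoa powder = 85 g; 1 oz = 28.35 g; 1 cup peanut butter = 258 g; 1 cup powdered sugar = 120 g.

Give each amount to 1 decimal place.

cocoa powder: 15.7 oz; powdered sugar: 980.0 g; peanut butter: 0.6 kg

Scaling factor: 28/12 = 7/3.
cocoa powder: 2.25 cup × 7/3 × 85 g/cup ÷ 28.35 g/oz ≈ 15.7 oz
powdered sugar: (3 cup + 8 tbsp = 3.5 cup) × 7/3 × 120 g/cup = 980.0 g
peanut butter: 1 cup × 7/3 × 258 g/cup ÷ 1000 g/kg ≈ 0.6 kg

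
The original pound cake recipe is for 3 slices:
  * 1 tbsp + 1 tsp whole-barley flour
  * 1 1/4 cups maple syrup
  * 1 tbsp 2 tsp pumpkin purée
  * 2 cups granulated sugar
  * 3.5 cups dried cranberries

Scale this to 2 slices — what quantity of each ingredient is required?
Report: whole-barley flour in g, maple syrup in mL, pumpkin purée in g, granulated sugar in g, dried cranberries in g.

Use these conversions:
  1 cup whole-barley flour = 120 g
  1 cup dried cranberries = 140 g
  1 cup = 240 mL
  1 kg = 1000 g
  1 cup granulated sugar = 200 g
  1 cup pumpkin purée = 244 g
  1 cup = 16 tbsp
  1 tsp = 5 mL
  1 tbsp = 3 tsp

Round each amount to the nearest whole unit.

Scaling factor: 2/3.
whole-barley flour: (1 tbsp + 1 tsp = 4/3 tbsp) × 2/3 ÷ 16 tbsp/cup × 120 g/cup ≈ 7 g
maple syrup: 1.25 cup × 2/3 × 240 mL/cup = 200 mL
pumpkin purée: (1 tbsp + 2 tsp = 5/3 tbsp) × 2/3 ÷ 16 tbsp/cup × 244 g/cup ≈ 17 g
granulated sugar: 2 cup × 2/3 × 200 g/cup ≈ 267 g
dried cranberries: 3.5 cup × 2/3 × 140 g/cup ≈ 327 g

whole-barley flour: 7 g; maple syrup: 200 mL; pumpkin purée: 17 g; granulated sugar: 267 g; dried cranberries: 327 g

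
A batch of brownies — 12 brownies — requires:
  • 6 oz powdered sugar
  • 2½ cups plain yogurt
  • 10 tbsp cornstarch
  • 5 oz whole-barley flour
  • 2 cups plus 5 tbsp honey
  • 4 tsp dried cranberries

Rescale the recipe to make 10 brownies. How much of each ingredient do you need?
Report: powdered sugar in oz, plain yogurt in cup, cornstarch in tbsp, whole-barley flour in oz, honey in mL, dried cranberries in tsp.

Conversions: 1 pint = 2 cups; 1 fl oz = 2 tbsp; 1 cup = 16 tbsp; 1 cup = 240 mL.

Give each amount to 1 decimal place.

Scaling factor: 10/12 = 5/6.
powdered sugar: 6 oz × 5/6 = 5.0 oz
plain yogurt: 2.5 cup × 5/6 ≈ 2.1 cup
cornstarch: 10 tbsp × 5/6 ≈ 8.3 tbsp
whole-barley flour: 5 oz × 5/6 ≈ 4.2 oz
honey: (2 cup + 5 tbsp = 2.3125 cup) × 5/6 × 240 mL/cup = 462.5 mL
dried cranberries: 4 tsp × 5/6 ≈ 3.3 tsp

powdered sugar: 5.0 oz; plain yogurt: 2.1 cup; cornstarch: 8.3 tbsp; whole-barley flour: 4.2 oz; honey: 462.5 mL; dried cranberries: 3.3 tsp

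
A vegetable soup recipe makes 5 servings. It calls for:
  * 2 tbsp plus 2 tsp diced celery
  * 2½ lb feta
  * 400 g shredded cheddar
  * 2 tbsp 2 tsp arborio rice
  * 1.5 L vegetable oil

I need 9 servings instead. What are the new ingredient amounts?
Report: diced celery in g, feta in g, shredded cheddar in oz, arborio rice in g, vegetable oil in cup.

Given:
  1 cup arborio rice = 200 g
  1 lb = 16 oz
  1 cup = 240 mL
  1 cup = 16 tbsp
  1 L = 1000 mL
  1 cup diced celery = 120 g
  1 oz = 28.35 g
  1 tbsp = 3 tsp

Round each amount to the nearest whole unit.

diced celery: 36 g; feta: 2041 g; shredded cheddar: 25 oz; arborio rice: 60 g; vegetable oil: 11 cup

Scaling factor: 9/5 = 1.8.
diced celery: (2 tbsp + 2 tsp = 8/3 tbsp) × 9/5 ÷ 16 tbsp/cup × 120 g/cup = 36 g
feta: 2.5 lb × 9/5 × 16 oz/lb × 28.35 g/oz ≈ 2041 g
shredded cheddar: 400 g × 9/5 ÷ 28.35 g/oz ≈ 25 oz
arborio rice: (2 tbsp + 2 tsp = 8/3 tbsp) × 9/5 ÷ 16 tbsp/cup × 200 g/cup = 60 g
vegetable oil: 1.5 L × 9/5 × 1000 mL/L ÷ 240 mL/cup ≈ 11 cup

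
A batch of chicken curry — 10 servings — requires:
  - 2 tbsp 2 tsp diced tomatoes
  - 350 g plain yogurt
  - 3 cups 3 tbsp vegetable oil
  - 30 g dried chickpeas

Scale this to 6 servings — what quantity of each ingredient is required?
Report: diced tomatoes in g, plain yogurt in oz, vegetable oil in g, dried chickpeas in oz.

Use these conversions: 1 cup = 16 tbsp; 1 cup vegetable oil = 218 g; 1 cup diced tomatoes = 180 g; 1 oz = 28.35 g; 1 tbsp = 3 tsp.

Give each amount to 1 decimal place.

diced tomatoes: 18.0 g; plain yogurt: 7.4 oz; vegetable oil: 416.9 g; dried chickpeas: 0.6 oz

Scaling factor: 6/10 = 3/5 = 0.6.
diced tomatoes: (2 tbsp + 2 tsp = 8/3 tbsp) × 3/5 ÷ 16 tbsp/cup × 180 g/cup = 18.0 g
plain yogurt: 350 g × 3/5 ÷ 28.35 g/oz ≈ 7.4 oz
vegetable oil: (3 cup + 3 tbsp = 3.1875 cup) × 3/5 × 218 g/cup ≈ 416.9 g
dried chickpeas: 30 g × 3/5 ÷ 28.35 g/oz ≈ 0.6 oz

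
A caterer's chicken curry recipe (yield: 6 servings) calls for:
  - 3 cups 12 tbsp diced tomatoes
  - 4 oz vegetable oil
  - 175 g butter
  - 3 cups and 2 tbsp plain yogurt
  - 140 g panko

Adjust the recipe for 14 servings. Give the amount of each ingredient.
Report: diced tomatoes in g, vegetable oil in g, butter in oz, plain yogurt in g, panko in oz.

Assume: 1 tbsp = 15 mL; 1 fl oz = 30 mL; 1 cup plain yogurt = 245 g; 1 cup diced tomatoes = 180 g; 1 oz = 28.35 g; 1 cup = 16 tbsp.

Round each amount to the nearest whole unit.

Scaling factor: 14/6 = 7/3.
diced tomatoes: (3 cup + 12 tbsp = 3.75 cup) × 7/3 × 180 g/cup = 1575 g
vegetable oil: 4 oz × 7/3 × 28.35 g/oz ≈ 265 g
butter: 175 g × 7/3 ÷ 28.35 g/oz ≈ 14 oz
plain yogurt: (3 cup + 2 tbsp = 3.125 cup) × 7/3 × 245 g/cup ≈ 1786 g
panko: 140 g × 7/3 ÷ 28.35 g/oz ≈ 12 oz

diced tomatoes: 1575 g; vegetable oil: 265 g; butter: 14 oz; plain yogurt: 1786 g; panko: 12 oz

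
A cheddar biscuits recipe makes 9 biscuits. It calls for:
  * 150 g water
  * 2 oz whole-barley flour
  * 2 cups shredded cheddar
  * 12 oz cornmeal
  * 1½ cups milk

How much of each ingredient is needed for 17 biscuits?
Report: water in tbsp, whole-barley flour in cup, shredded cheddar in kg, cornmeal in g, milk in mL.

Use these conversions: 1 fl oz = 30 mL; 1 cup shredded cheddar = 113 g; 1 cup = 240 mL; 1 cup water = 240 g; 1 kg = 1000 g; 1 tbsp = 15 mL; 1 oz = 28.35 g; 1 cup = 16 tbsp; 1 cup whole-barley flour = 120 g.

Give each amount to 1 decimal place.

water: 18.9 tbsp; whole-barley flour: 0.9 cup; shredded cheddar: 0.4 kg; cornmeal: 642.6 g; milk: 680.0 mL

Scaling factor: 17/9.
water: 150 g × 17/9 ÷ 240 g/cup × 16 tbsp/cup ≈ 18.9 tbsp
whole-barley flour: 2 oz × 17/9 × 28.35 g/oz ÷ 120 g/cup ≈ 0.9 cup
shredded cheddar: 2 cup × 17/9 × 113 g/cup ÷ 1000 g/kg ≈ 0.4 kg
cornmeal: 12 oz × 17/9 × 28.35 g/oz = 642.6 g
milk: 1.5 cup × 17/9 × 240 mL/cup = 680.0 mL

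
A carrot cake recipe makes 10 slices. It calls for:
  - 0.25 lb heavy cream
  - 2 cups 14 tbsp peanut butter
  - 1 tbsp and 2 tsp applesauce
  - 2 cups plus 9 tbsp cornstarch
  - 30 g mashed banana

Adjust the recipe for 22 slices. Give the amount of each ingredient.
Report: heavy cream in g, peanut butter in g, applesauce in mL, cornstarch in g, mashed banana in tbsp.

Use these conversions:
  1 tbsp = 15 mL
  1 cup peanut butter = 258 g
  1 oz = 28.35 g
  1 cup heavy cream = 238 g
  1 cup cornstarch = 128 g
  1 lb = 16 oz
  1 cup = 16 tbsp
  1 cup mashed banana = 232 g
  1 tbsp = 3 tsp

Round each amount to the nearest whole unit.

heavy cream: 249 g; peanut butter: 1632 g; applesauce: 55 mL; cornstarch: 722 g; mashed banana: 5 tbsp

Scaling factor: 22/10 = 11/5 = 2.2.
heavy cream: 0.25 lb × 11/5 × 16 oz/lb × 28.35 g/oz ≈ 249 g
peanut butter: (2 cup + 14 tbsp = 2.875 cup) × 11/5 × 258 g/cup ≈ 1632 g
applesauce: (1 tbsp + 2 tsp = 5/3 tbsp) × 11/5 × 15 mL/tbsp = 55 mL
cornstarch: (2 cup + 9 tbsp = 2.5625 cup) × 11/5 × 128 g/cup ≈ 722 g
mashed banana: 30 g × 11/5 ÷ 232 g/cup × 16 tbsp/cup ≈ 5 tbsp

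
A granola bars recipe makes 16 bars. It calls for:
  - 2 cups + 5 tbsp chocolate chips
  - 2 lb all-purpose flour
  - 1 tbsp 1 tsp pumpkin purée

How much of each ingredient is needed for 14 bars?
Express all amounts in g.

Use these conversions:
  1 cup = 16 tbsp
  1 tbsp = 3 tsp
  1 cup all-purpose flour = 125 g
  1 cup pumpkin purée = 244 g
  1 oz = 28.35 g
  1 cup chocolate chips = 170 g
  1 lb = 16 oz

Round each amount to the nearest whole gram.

chocolate chips: 344 g; all-purpose flour: 794 g; pumpkin purée: 18 g

Scaling factor: 14/16 = 7/8 = 0.875.
chocolate chips: (2 cup + 5 tbsp = 2.3125 cup) × 7/8 × 170 g/cup ≈ 344 g
all-purpose flour: 2 lb × 7/8 × 16 oz/lb × 28.35 g/oz ≈ 794 g
pumpkin purée: (1 tbsp + 1 tsp = 4/3 tbsp) × 7/8 ÷ 16 tbsp/cup × 244 g/cup ≈ 18 g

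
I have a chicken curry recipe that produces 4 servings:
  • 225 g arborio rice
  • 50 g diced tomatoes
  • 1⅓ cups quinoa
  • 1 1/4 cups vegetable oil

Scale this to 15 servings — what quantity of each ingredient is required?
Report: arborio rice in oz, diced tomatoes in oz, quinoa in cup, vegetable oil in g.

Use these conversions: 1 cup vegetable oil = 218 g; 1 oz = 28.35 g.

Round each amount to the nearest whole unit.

arborio rice: 30 oz; diced tomatoes: 7 oz; quinoa: 5 cup; vegetable oil: 1022 g

Scaling factor: 15/4 = 3.75.
arborio rice: 225 g × 15/4 ÷ 28.35 g/oz ≈ 30 oz
diced tomatoes: 50 g × 15/4 ÷ 28.35 g/oz ≈ 7 oz
quinoa: 4/3 cup × 15/4 = 5 cup
vegetable oil: 1.25 cup × 15/4 × 218 g/cup ≈ 1022 g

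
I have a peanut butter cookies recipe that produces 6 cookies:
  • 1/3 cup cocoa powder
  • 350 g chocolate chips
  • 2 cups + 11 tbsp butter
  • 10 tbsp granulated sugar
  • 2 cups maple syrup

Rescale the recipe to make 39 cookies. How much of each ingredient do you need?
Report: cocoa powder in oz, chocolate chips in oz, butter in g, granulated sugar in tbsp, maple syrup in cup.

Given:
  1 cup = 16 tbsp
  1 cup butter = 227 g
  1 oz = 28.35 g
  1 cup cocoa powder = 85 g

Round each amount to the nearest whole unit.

cocoa powder: 6 oz; chocolate chips: 80 oz; butter: 3965 g; granulated sugar: 65 tbsp; maple syrup: 13 cup

Scaling factor: 39/6 = 13/2 = 6.5.
cocoa powder: 1/3 cup × 13/2 × 85 g/cup ÷ 28.35 g/oz ≈ 6 oz
chocolate chips: 350 g × 13/2 ÷ 28.35 g/oz ≈ 80 oz
butter: (2 cup + 11 tbsp = 2.6875 cup) × 13/2 × 227 g/cup ≈ 3965 g
granulated sugar: 10 tbsp × 13/2 = 65 tbsp
maple syrup: 2 cup × 13/2 = 13 cup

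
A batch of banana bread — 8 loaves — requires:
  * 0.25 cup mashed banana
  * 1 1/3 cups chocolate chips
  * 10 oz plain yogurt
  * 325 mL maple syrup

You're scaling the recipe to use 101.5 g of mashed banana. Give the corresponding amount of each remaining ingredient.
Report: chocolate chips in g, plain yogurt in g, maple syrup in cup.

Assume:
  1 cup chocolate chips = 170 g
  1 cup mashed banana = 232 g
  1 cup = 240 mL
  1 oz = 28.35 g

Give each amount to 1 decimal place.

The original recipe has 58 g of mashed banana, so the scaling factor is 101.5 ÷ 58 = 7/4 = 1.75.
chocolate chips: 4/3 cup × 7/4 × 170 g/cup ≈ 396.7 g
plain yogurt: 10 oz × 7/4 × 28.35 g/oz ≈ 496.1 g
maple syrup: 325 mL × 7/4 ÷ 240 mL/cup ≈ 2.4 cup

chocolate chips: 396.7 g; plain yogurt: 496.1 g; maple syrup: 2.4 cup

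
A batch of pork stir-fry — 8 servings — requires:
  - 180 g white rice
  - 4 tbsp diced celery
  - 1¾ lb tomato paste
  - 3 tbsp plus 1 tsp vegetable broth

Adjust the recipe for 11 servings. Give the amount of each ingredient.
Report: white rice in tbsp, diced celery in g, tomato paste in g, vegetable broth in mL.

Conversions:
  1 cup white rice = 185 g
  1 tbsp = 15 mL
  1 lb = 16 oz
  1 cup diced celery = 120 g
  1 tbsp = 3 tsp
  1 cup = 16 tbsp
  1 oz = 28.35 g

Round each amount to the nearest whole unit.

Scaling factor: 11/8 = 1.375.
white rice: 180 g × 11/8 ÷ 185 g/cup × 16 tbsp/cup ≈ 21 tbsp
diced celery: 4 tbsp × 11/8 ÷ 16 tbsp/cup × 120 g/cup ≈ 41 g
tomato paste: 1.75 lb × 11/8 × 16 oz/lb × 28.35 g/oz ≈ 1091 g
vegetable broth: (3 tbsp + 1 tsp = 10/3 tbsp) × 11/8 × 15 mL/tbsp ≈ 69 mL

white rice: 21 tbsp; diced celery: 41 g; tomato paste: 1091 g; vegetable broth: 69 mL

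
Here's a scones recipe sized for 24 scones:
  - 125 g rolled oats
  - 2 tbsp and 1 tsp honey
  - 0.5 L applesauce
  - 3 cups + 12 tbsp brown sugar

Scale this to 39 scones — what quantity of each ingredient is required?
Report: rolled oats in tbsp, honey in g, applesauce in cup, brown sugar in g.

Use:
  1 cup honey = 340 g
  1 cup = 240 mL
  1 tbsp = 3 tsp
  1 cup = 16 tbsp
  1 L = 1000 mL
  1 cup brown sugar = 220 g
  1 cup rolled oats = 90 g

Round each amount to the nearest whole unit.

rolled oats: 36 tbsp; honey: 81 g; applesauce: 3 cup; brown sugar: 1341 g

Scaling factor: 39/24 = 13/8 = 1.625.
rolled oats: 125 g × 13/8 ÷ 90 g/cup × 16 tbsp/cup ≈ 36 tbsp
honey: (2 tbsp + 1 tsp = 7/3 tbsp) × 13/8 ÷ 16 tbsp/cup × 340 g/cup ≈ 81 g
applesauce: 0.5 L × 13/8 × 1000 mL/L ÷ 240 mL/cup ≈ 3 cup
brown sugar: (3 cup + 12 tbsp = 3.75 cup) × 13/8 × 220 g/cup ≈ 1341 g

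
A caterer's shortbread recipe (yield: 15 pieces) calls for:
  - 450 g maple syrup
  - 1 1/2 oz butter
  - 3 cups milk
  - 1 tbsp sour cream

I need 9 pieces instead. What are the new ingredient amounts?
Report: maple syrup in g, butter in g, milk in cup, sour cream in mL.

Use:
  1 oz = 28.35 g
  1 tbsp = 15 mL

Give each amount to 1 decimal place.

Scaling factor: 9/15 = 3/5 = 0.6.
maple syrup: 450 g × 3/5 = 270.0 g
butter: 1.5 oz × 3/5 × 28.35 g/oz ≈ 25.5 g
milk: 3 cup × 3/5 = 1.8 cup
sour cream: 1 tbsp × 3/5 × 15 mL/tbsp = 9.0 mL

maple syrup: 270.0 g; butter: 25.5 g; milk: 1.8 cup; sour cream: 9.0 mL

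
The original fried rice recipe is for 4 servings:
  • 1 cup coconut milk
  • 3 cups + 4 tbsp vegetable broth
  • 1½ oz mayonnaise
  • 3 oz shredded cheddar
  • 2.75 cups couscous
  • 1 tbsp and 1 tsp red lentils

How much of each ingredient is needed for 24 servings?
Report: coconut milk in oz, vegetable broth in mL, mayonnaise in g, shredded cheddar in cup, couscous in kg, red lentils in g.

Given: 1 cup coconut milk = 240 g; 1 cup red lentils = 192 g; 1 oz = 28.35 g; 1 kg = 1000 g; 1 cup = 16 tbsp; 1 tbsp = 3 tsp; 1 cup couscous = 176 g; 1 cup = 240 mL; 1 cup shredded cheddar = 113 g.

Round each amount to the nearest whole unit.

Scaling factor: 24/4 = 6.
coconut milk: 1 cup × 6 × 240 g/cup ÷ 28.35 g/oz ≈ 51 oz
vegetable broth: (3 cup + 4 tbsp = 3.25 cup) × 6 × 240 mL/cup = 4680 mL
mayonnaise: 1.5 oz × 6 × 28.35 g/oz ≈ 255 g
shredded cheddar: 3 oz × 6 × 28.35 g/oz ÷ 113 g/cup ≈ 5 cup
couscous: 2.75 cup × 6 × 176 g/cup ÷ 1000 g/kg ≈ 3 kg
red lentils: (1 tbsp + 1 tsp = 4/3 tbsp) × 6 ÷ 16 tbsp/cup × 192 g/cup = 96 g

coconut milk: 51 oz; vegetable broth: 4680 mL; mayonnaise: 255 g; shredded cheddar: 5 cup; couscous: 3 kg; red lentils: 96 g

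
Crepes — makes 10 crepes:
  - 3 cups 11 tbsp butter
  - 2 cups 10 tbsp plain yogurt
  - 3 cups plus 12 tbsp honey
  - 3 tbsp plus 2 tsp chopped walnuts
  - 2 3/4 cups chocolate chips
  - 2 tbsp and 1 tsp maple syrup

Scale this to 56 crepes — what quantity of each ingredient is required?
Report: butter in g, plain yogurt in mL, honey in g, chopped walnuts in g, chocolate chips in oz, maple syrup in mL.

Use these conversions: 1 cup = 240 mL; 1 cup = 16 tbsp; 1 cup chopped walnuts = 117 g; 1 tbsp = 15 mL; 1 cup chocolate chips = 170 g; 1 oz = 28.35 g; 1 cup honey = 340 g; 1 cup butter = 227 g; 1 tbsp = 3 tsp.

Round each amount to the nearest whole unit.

Scaling factor: 56/10 = 28/5 = 5.6.
butter: (3 cup + 11 tbsp = 3.6875 cup) × 28/5 × 227 g/cup ≈ 4688 g
plain yogurt: (2 cup + 10 tbsp = 2.625 cup) × 28/5 × 240 mL/cup = 3528 mL
honey: (3 cup + 12 tbsp = 3.75 cup) × 28/5 × 340 g/cup = 7140 g
chopped walnuts: (3 tbsp + 2 tsp = 11/3 tbsp) × 28/5 ÷ 16 tbsp/cup × 117 g/cup ≈ 150 g
chocolate chips: 2.75 cup × 28/5 × 170 g/cup ÷ 28.35 g/oz ≈ 92 oz
maple syrup: (2 tbsp + 1 tsp = 7/3 tbsp) × 28/5 × 15 mL/tbsp = 196 mL

butter: 4688 g; plain yogurt: 3528 mL; honey: 7140 g; chopped walnuts: 150 g; chocolate chips: 92 oz; maple syrup: 196 mL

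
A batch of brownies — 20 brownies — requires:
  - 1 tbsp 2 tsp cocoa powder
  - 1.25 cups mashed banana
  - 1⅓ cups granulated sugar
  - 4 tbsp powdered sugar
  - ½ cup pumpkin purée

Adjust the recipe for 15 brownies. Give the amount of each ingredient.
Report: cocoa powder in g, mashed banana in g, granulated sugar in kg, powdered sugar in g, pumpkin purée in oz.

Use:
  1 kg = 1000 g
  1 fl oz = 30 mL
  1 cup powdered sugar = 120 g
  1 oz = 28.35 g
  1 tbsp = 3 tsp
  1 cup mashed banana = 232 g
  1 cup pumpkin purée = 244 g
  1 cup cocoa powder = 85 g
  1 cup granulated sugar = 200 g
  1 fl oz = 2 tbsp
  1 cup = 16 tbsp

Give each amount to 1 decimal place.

cocoa powder: 6.6 g; mashed banana: 217.5 g; granulated sugar: 0.2 kg; powdered sugar: 22.5 g; pumpkin purée: 3.2 oz

Scaling factor: 15/20 = 3/4 = 0.75.
cocoa powder: (1 tbsp + 2 tsp = 5/3 tbsp) × 3/4 ÷ 16 tbsp/cup × 85 g/cup ≈ 6.6 g
mashed banana: 1.25 cup × 3/4 × 232 g/cup = 217.5 g
granulated sugar: 4/3 cup × 3/4 × 200 g/cup ÷ 1000 g/kg = 0.2 kg
powdered sugar: 4 tbsp × 3/4 ÷ 16 tbsp/cup × 120 g/cup = 22.5 g
pumpkin purée: 0.5 cup × 3/4 × 244 g/cup ÷ 28.35 g/oz ≈ 3.2 oz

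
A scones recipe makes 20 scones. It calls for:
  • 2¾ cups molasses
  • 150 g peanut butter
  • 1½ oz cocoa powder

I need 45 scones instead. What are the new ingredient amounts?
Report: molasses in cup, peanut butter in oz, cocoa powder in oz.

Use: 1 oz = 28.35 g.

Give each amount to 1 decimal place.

Scaling factor: 45/20 = 9/4 = 2.25.
molasses: 2.75 cup × 9/4 ≈ 6.2 cup
peanut butter: 150 g × 9/4 ÷ 28.35 g/oz ≈ 11.9 oz
cocoa powder: 1.5 oz × 9/4 ≈ 3.4 oz

molasses: 6.2 cup; peanut butter: 11.9 oz; cocoa powder: 3.4 oz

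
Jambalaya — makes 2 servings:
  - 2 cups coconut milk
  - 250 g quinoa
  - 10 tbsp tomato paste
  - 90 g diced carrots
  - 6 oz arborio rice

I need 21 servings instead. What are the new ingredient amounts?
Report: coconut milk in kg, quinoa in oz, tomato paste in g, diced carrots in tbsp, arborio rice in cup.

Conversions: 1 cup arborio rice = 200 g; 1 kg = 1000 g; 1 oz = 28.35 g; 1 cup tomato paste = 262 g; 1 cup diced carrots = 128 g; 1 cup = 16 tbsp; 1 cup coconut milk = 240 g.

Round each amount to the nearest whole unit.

Scaling factor: 21/2 = 10.5.
coconut milk: 2 cup × 21/2 × 240 g/cup ÷ 1000 g/kg ≈ 5 kg
quinoa: 250 g × 21/2 ÷ 28.35 g/oz ≈ 93 oz
tomato paste: 10 tbsp × 21/2 ÷ 16 tbsp/cup × 262 g/cup ≈ 1719 g
diced carrots: 90 g × 21/2 ÷ 128 g/cup × 16 tbsp/cup ≈ 118 tbsp
arborio rice: 6 oz × 21/2 × 28.35 g/oz ÷ 200 g/cup ≈ 9 cup

coconut milk: 5 kg; quinoa: 93 oz; tomato paste: 1719 g; diced carrots: 118 tbsp; arborio rice: 9 cup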